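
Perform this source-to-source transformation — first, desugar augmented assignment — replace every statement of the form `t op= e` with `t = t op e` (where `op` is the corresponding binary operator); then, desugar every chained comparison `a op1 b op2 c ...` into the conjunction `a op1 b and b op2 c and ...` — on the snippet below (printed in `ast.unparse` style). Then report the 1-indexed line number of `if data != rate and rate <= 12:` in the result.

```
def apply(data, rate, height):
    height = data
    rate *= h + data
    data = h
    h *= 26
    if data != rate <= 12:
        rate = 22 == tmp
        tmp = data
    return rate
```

6

Transformed code:
def apply(data, rate, height):
    height = data
    rate = rate * (h + data)
    data = h
    h = h * 26
    if data != rate and rate <= 12:
        rate = 22 == tmp
        tmp = data
    return rate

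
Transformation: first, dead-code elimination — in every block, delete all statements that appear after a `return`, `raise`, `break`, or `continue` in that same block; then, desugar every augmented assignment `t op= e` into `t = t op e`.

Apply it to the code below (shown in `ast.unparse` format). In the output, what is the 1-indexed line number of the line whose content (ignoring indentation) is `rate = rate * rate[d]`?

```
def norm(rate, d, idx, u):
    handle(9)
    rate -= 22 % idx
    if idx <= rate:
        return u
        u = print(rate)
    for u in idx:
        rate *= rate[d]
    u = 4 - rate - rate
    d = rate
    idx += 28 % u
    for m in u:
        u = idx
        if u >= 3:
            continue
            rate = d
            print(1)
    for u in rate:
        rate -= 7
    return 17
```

7

Transformed code:
def norm(rate, d, idx, u):
    handle(9)
    rate = rate - 22 % idx
    if idx <= rate:
        return u
    for u in idx:
        rate = rate * rate[d]
    u = 4 - rate - rate
    d = rate
    idx = idx + 28 % u
    for m in u:
        u = idx
        if u >= 3:
            continue
    for u in rate:
        rate = rate - 7
    return 17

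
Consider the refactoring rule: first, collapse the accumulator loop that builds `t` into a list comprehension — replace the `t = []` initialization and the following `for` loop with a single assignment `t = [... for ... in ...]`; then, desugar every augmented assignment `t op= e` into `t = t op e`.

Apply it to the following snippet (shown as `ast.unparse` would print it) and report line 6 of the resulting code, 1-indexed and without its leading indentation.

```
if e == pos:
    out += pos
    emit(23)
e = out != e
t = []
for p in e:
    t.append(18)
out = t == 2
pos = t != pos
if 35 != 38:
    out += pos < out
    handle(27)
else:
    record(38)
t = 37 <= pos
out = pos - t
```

out = t == 2

Transformed code:
if e == pos:
    out = out + pos
    emit(23)
e = out != e
t = [18 for p in e]
out = t == 2
pos = t != pos
if 35 != 38:
    out = out + (pos < out)
    handle(27)
else:
    record(38)
t = 37 <= pos
out = pos - t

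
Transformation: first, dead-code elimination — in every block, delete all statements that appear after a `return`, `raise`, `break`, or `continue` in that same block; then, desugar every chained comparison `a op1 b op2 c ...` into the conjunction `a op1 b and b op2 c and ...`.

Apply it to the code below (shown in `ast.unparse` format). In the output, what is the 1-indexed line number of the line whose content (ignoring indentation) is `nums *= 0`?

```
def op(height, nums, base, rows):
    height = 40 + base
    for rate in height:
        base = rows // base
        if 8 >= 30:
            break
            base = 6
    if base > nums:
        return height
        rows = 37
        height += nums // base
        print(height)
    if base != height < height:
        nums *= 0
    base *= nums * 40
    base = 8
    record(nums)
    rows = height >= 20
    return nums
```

10

Transformed code:
def op(height, nums, base, rows):
    height = 40 + base
    for rate in height:
        base = rows // base
        if 8 >= 30:
            break
    if base > nums:
        return height
    if base != height and height < height:
        nums *= 0
    base *= nums * 40
    base = 8
    record(nums)
    rows = height >= 20
    return nums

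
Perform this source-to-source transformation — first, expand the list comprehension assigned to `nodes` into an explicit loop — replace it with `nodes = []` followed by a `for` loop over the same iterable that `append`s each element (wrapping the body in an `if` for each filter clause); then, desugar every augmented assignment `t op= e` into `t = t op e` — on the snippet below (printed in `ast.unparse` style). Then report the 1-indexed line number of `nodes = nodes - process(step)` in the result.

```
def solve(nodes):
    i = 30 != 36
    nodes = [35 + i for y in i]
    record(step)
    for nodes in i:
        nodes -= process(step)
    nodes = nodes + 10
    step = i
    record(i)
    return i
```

8

Transformed code:
def solve(nodes):
    i = 30 != 36
    nodes = []
    for y in i:
        nodes.append(35 + i)
    record(step)
    for nodes in i:
        nodes = nodes - process(step)
    nodes = nodes + 10
    step = i
    record(i)
    return i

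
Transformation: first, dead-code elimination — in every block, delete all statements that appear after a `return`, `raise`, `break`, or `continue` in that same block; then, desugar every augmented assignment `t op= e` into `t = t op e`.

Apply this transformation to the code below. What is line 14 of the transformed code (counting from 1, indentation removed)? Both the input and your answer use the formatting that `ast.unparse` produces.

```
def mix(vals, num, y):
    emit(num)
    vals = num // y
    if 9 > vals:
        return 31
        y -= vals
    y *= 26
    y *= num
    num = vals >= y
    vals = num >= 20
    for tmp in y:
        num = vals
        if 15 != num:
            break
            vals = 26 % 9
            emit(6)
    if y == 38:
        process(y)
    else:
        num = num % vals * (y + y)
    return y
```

if y == 38:

Transformed code:
def mix(vals, num, y):
    emit(num)
    vals = num // y
    if 9 > vals:
        return 31
    y = y * 26
    y = y * num
    num = vals >= y
    vals = num >= 20
    for tmp in y:
        num = vals
        if 15 != num:
            break
    if y == 38:
        process(y)
    else:
        num = num % vals * (y + y)
    return y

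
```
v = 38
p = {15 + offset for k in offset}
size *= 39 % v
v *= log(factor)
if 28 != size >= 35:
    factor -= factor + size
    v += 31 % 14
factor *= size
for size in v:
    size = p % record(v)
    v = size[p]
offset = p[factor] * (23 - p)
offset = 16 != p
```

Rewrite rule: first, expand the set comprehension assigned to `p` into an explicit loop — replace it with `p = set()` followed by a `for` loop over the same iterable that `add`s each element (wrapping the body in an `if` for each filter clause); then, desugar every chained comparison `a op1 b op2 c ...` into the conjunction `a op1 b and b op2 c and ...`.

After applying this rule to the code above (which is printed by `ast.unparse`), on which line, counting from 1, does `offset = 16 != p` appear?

15

Transformed code:
v = 38
p = set()
for k in offset:
    p.add(15 + offset)
size *= 39 % v
v *= log(factor)
if 28 != size and size >= 35:
    factor -= factor + size
    v += 31 % 14
factor *= size
for size in v:
    size = p % record(v)
    v = size[p]
offset = p[factor] * (23 - p)
offset = 16 != p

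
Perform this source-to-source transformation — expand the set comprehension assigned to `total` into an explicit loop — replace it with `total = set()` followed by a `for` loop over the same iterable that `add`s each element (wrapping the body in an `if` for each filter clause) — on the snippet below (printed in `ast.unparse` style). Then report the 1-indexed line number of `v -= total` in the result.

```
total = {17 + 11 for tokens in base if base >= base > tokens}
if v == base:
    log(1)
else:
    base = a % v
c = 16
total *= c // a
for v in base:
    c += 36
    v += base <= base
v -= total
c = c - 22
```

Transformed code:
total = set()
for tokens in base:
    if base >= base > tokens:
        total.add(17 + 11)
if v == base:
    log(1)
else:
    base = a % v
c = 16
total *= c // a
for v in base:
    c += 36
    v += base <= base
v -= total
c = c - 22

14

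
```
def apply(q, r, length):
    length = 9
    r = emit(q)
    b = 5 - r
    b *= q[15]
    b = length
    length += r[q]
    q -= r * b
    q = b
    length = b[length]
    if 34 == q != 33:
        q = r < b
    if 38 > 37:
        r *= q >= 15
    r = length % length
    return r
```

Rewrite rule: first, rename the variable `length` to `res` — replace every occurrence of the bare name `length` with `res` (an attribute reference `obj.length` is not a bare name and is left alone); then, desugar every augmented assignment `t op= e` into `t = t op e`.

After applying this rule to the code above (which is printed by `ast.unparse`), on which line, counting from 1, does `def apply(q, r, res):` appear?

Transformed code:
def apply(q, r, res):
    res = 9
    r = emit(q)
    b = 5 - r
    b = b * q[15]
    b = res
    res = res + r[q]
    q = q - r * b
    q = b
    res = b[res]
    if 34 == q != 33:
        q = r < b
    if 38 > 37:
        r = r * (q >= 15)
    r = res % res
    return r

1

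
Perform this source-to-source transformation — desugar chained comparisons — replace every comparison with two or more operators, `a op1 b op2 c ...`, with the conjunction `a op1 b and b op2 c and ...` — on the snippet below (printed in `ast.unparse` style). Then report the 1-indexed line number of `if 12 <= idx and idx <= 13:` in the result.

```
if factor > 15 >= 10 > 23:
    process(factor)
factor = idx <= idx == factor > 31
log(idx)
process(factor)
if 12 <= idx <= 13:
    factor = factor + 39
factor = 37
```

6

Transformed code:
if factor > 15 and 15 >= 10 and (10 > 23):
    process(factor)
factor = idx <= idx and idx == factor and (factor > 31)
log(idx)
process(factor)
if 12 <= idx and idx <= 13:
    factor = factor + 39
factor = 37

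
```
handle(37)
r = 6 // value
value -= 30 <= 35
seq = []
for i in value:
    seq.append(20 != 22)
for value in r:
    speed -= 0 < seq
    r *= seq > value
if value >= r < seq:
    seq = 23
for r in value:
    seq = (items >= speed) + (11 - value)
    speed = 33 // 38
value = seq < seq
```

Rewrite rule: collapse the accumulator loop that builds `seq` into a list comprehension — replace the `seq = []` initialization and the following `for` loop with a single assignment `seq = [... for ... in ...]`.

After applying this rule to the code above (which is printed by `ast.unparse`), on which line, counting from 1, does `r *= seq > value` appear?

7

Transformed code:
handle(37)
r = 6 // value
value -= 30 <= 35
seq = [20 != 22 for i in value]
for value in r:
    speed -= 0 < seq
    r *= seq > value
if value >= r < seq:
    seq = 23
for r in value:
    seq = (items >= speed) + (11 - value)
    speed = 33 // 38
value = seq < seq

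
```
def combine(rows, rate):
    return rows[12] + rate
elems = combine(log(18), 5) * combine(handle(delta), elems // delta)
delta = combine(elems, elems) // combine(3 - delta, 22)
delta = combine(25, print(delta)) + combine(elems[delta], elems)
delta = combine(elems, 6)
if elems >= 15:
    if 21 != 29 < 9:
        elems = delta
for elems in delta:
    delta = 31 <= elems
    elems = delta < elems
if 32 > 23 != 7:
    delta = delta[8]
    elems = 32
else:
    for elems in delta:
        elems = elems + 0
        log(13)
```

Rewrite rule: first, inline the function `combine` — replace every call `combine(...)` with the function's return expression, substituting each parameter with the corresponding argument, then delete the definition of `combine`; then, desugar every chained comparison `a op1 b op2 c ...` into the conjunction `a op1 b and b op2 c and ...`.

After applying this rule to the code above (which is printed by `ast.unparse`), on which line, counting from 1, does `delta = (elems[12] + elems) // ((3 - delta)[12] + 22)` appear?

2

Transformed code:
elems = (log(18)[12] + 5) * (handle(delta)[12] + elems // delta)
delta = (elems[12] + elems) // ((3 - delta)[12] + 22)
delta = 25[12] + print(delta) + (elems[delta][12] + elems)
delta = elems[12] + 6
if elems >= 15:
    if 21 != 29 and 29 < 9:
        elems = delta
for elems in delta:
    delta = 31 <= elems
    elems = delta < elems
if 32 > 23 and 23 != 7:
    delta = delta[8]
    elems = 32
else:
    for elems in delta:
        elems = elems + 0
        log(13)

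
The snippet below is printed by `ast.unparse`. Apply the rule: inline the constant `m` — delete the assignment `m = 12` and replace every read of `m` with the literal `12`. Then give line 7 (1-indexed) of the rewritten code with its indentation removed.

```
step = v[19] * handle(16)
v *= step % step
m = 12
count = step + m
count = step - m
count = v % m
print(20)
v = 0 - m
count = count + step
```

v = 0 - 12

Transformed code:
step = v[19] * handle(16)
v *= step % step
count = step + 12
count = step - 12
count = v % 12
print(20)
v = 0 - 12
count = count + step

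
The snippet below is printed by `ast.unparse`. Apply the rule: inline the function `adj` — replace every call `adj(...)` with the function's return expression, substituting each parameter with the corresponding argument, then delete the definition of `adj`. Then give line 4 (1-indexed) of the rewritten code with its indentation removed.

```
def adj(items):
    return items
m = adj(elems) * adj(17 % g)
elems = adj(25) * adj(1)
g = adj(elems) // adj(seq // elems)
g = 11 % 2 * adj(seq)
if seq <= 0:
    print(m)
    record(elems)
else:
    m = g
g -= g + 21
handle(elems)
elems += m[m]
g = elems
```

g = 11 % 2 * seq

Transformed code:
m = elems * (17 % g)
elems = 25 * 1
g = elems // (seq // elems)
g = 11 % 2 * seq
if seq <= 0:
    print(m)
    record(elems)
else:
    m = g
g -= g + 21
handle(elems)
elems += m[m]
g = elems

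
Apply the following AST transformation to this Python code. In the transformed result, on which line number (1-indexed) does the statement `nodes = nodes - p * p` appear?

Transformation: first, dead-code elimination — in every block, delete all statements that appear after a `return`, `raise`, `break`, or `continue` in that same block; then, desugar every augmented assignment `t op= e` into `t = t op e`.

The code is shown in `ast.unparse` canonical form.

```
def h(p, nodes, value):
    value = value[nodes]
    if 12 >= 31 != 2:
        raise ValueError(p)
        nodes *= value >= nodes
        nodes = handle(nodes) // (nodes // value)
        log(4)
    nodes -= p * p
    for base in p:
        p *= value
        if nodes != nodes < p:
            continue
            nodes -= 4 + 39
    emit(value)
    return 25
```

5

Transformed code:
def h(p, nodes, value):
    value = value[nodes]
    if 12 >= 31 != 2:
        raise ValueError(p)
    nodes = nodes - p * p
    for base in p:
        p = p * value
        if nodes != nodes < p:
            continue
    emit(value)
    return 25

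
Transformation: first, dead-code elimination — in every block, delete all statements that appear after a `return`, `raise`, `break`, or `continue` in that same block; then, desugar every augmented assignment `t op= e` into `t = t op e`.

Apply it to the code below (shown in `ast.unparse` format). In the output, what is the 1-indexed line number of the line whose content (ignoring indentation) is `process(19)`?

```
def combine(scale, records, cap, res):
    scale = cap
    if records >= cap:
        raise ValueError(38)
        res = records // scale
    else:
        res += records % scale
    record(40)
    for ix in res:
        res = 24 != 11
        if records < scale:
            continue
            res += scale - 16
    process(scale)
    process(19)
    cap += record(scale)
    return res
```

13

Transformed code:
def combine(scale, records, cap, res):
    scale = cap
    if records >= cap:
        raise ValueError(38)
    else:
        res = res + records % scale
    record(40)
    for ix in res:
        res = 24 != 11
        if records < scale:
            continue
    process(scale)
    process(19)
    cap = cap + record(scale)
    return res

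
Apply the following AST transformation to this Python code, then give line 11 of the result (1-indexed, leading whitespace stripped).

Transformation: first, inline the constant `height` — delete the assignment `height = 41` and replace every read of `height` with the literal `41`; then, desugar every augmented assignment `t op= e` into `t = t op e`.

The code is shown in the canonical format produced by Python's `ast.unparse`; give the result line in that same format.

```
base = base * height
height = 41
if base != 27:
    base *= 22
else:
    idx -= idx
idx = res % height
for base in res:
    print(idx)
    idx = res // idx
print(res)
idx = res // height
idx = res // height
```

Transformed code:
base = base * 41
if base != 27:
    base = base * 22
else:
    idx = idx - idx
idx = res % 41
for base in res:
    print(idx)
    idx = res // idx
print(res)
idx = res // 41
idx = res // 41

idx = res // 41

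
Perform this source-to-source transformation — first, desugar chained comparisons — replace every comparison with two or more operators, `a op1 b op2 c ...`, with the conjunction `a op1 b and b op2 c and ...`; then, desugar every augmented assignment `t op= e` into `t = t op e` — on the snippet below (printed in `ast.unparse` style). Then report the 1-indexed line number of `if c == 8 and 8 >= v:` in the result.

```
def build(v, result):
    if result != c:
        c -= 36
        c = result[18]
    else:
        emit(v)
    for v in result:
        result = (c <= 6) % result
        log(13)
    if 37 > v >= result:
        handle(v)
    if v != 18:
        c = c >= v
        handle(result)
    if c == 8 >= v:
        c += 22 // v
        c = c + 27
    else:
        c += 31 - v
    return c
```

15

Transformed code:
def build(v, result):
    if result != c:
        c = c - 36
        c = result[18]
    else:
        emit(v)
    for v in result:
        result = (c <= 6) % result
        log(13)
    if 37 > v and v >= result:
        handle(v)
    if v != 18:
        c = c >= v
        handle(result)
    if c == 8 and 8 >= v:
        c = c + 22 // v
        c = c + 27
    else:
        c = c + (31 - v)
    return c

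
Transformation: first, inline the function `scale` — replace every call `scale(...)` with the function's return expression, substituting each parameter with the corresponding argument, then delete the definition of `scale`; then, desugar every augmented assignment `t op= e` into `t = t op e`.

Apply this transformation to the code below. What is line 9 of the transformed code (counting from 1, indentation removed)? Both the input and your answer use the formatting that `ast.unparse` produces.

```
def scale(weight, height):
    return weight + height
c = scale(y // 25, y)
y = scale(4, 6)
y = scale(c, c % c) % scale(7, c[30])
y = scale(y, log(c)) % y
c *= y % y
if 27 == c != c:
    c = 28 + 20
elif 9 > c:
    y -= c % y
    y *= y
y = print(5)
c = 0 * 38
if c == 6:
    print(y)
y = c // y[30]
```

Transformed code:
c = y // 25 + y
y = 4 + 6
y = (c + c % c) % (7 + c[30])
y = (y + log(c)) % y
c = c * (y % y)
if 27 == c != c:
    c = 28 + 20
elif 9 > c:
    y = y - c % y
    y = y * y
y = print(5)
c = 0 * 38
if c == 6:
    print(y)
y = c // y[30]

y = y - c % y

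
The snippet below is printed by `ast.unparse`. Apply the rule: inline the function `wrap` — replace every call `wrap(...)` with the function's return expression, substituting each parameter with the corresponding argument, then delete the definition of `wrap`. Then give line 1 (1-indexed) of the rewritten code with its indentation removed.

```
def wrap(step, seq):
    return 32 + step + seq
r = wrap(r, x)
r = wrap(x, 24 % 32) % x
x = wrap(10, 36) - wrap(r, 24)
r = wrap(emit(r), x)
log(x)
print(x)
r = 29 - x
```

Transformed code:
r = 32 + r + x
r = (32 + x + 24 % 32) % x
x = 32 + 10 + 36 - (32 + r + 24)
r = 32 + emit(r) + x
log(x)
print(x)
r = 29 - x

r = 32 + r + x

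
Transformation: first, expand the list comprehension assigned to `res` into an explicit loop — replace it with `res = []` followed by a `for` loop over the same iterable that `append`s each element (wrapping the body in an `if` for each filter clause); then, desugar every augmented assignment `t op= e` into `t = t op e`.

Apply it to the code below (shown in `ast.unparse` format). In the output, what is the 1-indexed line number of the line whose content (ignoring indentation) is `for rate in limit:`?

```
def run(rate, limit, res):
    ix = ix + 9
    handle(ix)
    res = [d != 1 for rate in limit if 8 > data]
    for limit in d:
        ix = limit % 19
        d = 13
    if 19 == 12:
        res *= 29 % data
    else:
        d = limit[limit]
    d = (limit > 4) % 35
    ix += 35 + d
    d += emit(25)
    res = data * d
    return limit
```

5

Transformed code:
def run(rate, limit, res):
    ix = ix + 9
    handle(ix)
    res = []
    for rate in limit:
        if 8 > data:
            res.append(d != 1)
    for limit in d:
        ix = limit % 19
        d = 13
    if 19 == 12:
        res = res * (29 % data)
    else:
        d = limit[limit]
    d = (limit > 4) % 35
    ix = ix + (35 + d)
    d = d + emit(25)
    res = data * d
    return limit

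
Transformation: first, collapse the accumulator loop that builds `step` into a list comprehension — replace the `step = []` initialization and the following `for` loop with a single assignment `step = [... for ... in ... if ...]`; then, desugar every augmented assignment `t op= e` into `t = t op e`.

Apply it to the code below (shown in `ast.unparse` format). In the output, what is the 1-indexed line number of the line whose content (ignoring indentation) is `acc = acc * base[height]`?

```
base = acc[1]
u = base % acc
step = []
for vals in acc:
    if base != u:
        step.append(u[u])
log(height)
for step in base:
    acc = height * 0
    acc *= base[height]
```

Transformed code:
base = acc[1]
u = base % acc
step = [u[u] for vals in acc if base != u]
log(height)
for step in base:
    acc = height * 0
    acc = acc * base[height]

7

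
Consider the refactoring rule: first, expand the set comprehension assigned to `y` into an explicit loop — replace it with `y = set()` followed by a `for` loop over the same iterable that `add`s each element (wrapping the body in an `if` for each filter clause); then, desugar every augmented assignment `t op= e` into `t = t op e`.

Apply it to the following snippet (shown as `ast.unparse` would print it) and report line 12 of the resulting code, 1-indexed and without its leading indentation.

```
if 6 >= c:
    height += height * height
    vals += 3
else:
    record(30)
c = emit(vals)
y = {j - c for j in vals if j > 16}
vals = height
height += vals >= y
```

Transformed code:
if 6 >= c:
    height = height + height * height
    vals = vals + 3
else:
    record(30)
c = emit(vals)
y = set()
for j in vals:
    if j > 16:
        y.add(j - c)
vals = height
height = height + (vals >= y)

height = height + (vals >= y)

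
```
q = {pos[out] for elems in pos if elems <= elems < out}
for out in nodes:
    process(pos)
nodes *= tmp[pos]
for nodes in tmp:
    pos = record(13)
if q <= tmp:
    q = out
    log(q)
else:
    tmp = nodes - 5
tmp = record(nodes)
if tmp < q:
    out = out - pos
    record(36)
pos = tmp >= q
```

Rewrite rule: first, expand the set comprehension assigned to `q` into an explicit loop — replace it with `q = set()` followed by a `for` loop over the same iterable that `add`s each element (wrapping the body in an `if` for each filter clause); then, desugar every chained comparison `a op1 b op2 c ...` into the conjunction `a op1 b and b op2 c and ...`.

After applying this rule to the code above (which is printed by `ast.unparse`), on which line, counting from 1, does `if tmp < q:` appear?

Transformed code:
q = set()
for elems in pos:
    if elems <= elems and elems < out:
        q.add(pos[out])
for out in nodes:
    process(pos)
nodes *= tmp[pos]
for nodes in tmp:
    pos = record(13)
if q <= tmp:
    q = out
    log(q)
else:
    tmp = nodes - 5
tmp = record(nodes)
if tmp < q:
    out = out - pos
    record(36)
pos = tmp >= q

16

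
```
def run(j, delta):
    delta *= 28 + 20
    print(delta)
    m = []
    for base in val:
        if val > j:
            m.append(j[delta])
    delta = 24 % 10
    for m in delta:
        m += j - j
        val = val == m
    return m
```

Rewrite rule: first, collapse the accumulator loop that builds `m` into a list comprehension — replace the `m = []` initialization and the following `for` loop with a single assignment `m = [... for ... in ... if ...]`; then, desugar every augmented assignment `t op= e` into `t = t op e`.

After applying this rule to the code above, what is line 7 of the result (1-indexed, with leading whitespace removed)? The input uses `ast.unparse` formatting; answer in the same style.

Transformed code:
def run(j, delta):
    delta = delta * (28 + 20)
    print(delta)
    m = [j[delta] for base in val if val > j]
    delta = 24 % 10
    for m in delta:
        m = m + (j - j)
        val = val == m
    return m

m = m + (j - j)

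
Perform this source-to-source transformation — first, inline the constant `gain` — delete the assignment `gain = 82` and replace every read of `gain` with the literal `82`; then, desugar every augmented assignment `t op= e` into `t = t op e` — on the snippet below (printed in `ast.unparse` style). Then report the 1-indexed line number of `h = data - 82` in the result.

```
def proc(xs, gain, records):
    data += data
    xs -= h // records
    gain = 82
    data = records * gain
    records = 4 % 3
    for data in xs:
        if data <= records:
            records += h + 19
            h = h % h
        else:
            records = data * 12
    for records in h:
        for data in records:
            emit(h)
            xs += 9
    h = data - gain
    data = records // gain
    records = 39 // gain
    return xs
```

16

Transformed code:
def proc(xs, gain, records):
    data = data + data
    xs = xs - h // records
    data = records * 82
    records = 4 % 3
    for data in xs:
        if data <= records:
            records = records + (h + 19)
            h = h % h
        else:
            records = data * 12
    for records in h:
        for data in records:
            emit(h)
            xs = xs + 9
    h = data - 82
    data = records // 82
    records = 39 // 82
    return xs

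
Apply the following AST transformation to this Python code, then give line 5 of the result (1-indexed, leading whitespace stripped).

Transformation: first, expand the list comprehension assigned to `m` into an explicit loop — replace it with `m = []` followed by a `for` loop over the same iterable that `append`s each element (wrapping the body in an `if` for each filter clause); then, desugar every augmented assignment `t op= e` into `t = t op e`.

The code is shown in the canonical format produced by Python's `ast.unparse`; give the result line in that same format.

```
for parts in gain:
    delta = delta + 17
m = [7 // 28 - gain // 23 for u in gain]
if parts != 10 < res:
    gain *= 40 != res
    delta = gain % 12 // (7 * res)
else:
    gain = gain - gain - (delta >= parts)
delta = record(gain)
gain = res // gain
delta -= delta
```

Transformed code:
for parts in gain:
    delta = delta + 17
m = []
for u in gain:
    m.append(7 // 28 - gain // 23)
if parts != 10 < res:
    gain = gain * (40 != res)
    delta = gain % 12 // (7 * res)
else:
    gain = gain - gain - (delta >= parts)
delta = record(gain)
gain = res // gain
delta = delta - delta

m.append(7 // 28 - gain // 23)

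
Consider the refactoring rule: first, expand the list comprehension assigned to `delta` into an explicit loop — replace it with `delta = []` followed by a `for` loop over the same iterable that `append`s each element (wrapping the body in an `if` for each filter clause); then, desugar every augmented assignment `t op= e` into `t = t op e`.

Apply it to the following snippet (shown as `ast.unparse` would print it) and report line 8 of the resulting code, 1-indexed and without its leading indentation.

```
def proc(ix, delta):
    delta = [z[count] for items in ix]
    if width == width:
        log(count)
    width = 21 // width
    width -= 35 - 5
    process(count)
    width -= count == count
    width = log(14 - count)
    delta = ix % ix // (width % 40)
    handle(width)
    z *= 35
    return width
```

width = width - (35 - 5)

Transformed code:
def proc(ix, delta):
    delta = []
    for items in ix:
        delta.append(z[count])
    if width == width:
        log(count)
    width = 21 // width
    width = width - (35 - 5)
    process(count)
    width = width - (count == count)
    width = log(14 - count)
    delta = ix % ix // (width % 40)
    handle(width)
    z = z * 35
    return width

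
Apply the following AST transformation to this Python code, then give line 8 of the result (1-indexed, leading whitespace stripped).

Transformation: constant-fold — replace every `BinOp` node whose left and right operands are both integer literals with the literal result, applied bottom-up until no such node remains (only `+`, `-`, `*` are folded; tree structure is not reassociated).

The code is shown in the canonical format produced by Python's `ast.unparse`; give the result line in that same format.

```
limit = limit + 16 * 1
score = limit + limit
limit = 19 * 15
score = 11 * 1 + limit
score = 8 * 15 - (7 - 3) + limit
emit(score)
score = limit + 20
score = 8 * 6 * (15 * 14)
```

Transformed code:
limit = limit + 16
score = limit + limit
limit = 285
score = 11 + limit
score = 116 + limit
emit(score)
score = limit + 20
score = 10080

score = 10080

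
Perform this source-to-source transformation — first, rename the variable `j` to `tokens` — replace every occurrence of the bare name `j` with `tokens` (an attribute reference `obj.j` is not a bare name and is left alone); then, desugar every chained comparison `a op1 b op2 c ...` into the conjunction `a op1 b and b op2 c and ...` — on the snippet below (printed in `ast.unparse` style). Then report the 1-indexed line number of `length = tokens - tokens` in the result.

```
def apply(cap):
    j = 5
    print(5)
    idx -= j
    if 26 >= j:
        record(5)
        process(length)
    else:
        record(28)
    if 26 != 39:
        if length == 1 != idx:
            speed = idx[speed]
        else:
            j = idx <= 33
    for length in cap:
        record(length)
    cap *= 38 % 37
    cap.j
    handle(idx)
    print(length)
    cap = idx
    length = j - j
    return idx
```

22

Transformed code:
def apply(cap):
    tokens = 5
    print(5)
    idx -= tokens
    if 26 >= tokens:
        record(5)
        process(length)
    else:
        record(28)
    if 26 != 39:
        if length == 1 and 1 != idx:
            speed = idx[speed]
        else:
            tokens = idx <= 33
    for length in cap:
        record(length)
    cap *= 38 % 37
    cap.j
    handle(idx)
    print(length)
    cap = idx
    length = tokens - tokens
    return idx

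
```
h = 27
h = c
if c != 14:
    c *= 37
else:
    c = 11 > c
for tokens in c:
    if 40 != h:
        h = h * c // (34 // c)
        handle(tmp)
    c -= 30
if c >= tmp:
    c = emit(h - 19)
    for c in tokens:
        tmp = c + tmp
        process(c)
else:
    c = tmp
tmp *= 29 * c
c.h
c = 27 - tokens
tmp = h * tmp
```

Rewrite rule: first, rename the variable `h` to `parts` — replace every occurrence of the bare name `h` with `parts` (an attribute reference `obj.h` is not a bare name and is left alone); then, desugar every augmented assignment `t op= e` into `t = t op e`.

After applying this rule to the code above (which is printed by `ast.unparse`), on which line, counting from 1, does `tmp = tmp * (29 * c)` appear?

19

Transformed code:
parts = 27
parts = c
if c != 14:
    c = c * 37
else:
    c = 11 > c
for tokens in c:
    if 40 != parts:
        parts = parts * c // (34 // c)
        handle(tmp)
    c = c - 30
if c >= tmp:
    c = emit(parts - 19)
    for c in tokens:
        tmp = c + tmp
        process(c)
else:
    c = tmp
tmp = tmp * (29 * c)
c.h
c = 27 - tokens
tmp = parts * tmp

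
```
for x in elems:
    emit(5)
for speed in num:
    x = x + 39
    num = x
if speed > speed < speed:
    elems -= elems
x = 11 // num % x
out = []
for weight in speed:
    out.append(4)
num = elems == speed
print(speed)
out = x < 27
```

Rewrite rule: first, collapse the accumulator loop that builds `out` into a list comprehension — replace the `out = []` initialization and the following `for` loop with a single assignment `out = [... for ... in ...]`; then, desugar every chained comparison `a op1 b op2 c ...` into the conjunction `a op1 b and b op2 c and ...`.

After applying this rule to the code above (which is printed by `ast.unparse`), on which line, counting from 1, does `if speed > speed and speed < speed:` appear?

Transformed code:
for x in elems:
    emit(5)
for speed in num:
    x = x + 39
    num = x
if speed > speed and speed < speed:
    elems -= elems
x = 11 // num % x
out = [4 for weight in speed]
num = elems == speed
print(speed)
out = x < 27

6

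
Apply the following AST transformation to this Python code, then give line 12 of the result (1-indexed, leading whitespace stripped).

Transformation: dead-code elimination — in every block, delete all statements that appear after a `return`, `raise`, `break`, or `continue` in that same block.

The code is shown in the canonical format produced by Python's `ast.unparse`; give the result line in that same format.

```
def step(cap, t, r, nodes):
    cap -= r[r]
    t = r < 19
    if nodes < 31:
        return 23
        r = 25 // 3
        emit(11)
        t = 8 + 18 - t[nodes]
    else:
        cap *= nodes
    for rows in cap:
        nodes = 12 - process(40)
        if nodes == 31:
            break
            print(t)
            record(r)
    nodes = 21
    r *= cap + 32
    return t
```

Transformed code:
def step(cap, t, r, nodes):
    cap -= r[r]
    t = r < 19
    if nodes < 31:
        return 23
    else:
        cap *= nodes
    for rows in cap:
        nodes = 12 - process(40)
        if nodes == 31:
            break
    nodes = 21
    r *= cap + 32
    return t

nodes = 21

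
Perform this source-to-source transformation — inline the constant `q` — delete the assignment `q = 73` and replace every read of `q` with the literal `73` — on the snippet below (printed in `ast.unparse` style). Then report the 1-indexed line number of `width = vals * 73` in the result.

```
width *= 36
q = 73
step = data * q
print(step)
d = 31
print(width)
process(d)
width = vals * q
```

Transformed code:
width *= 36
step = data * 73
print(step)
d = 31
print(width)
process(d)
width = vals * 73

7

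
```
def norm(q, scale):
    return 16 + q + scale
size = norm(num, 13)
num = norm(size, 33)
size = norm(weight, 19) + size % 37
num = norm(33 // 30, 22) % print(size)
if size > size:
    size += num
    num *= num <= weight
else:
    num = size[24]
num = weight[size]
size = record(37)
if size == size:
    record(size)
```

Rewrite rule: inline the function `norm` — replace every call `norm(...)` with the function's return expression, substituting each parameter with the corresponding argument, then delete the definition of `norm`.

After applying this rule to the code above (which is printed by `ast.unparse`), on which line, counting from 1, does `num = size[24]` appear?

Transformed code:
size = 16 + num + 13
num = 16 + size + 33
size = 16 + weight + 19 + size % 37
num = (16 + 33 // 30 + 22) % print(size)
if size > size:
    size += num
    num *= num <= weight
else:
    num = size[24]
num = weight[size]
size = record(37)
if size == size:
    record(size)

9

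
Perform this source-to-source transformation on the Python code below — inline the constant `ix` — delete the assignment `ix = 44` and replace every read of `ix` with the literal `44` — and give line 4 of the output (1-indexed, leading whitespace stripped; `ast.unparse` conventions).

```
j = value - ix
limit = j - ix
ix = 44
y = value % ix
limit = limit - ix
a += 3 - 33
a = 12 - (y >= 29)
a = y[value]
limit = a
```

limit = limit - 44

Transformed code:
j = value - 44
limit = j - 44
y = value % 44
limit = limit - 44
a += 3 - 33
a = 12 - (y >= 29)
a = y[value]
limit = a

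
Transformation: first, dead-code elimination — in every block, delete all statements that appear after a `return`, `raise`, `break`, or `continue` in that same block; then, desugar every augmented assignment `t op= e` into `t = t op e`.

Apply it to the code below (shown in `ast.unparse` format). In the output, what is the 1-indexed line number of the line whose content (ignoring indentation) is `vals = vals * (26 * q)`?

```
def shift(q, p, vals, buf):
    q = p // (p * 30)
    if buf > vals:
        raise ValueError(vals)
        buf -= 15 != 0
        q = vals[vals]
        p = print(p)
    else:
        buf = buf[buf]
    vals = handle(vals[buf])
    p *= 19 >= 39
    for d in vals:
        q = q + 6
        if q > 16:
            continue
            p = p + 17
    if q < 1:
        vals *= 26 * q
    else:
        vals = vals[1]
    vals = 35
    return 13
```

14

Transformed code:
def shift(q, p, vals, buf):
    q = p // (p * 30)
    if buf > vals:
        raise ValueError(vals)
    else:
        buf = buf[buf]
    vals = handle(vals[buf])
    p = p * (19 >= 39)
    for d in vals:
        q = q + 6
        if q > 16:
            continue
    if q < 1:
        vals = vals * (26 * q)
    else:
        vals = vals[1]
    vals = 35
    return 13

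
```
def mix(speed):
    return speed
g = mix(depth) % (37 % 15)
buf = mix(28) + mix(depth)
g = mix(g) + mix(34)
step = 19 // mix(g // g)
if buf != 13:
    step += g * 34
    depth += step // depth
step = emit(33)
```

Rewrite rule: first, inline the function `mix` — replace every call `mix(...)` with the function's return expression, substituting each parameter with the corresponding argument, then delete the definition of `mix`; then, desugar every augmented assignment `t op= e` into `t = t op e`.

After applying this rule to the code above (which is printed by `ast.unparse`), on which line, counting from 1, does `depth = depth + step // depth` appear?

7

Transformed code:
g = depth % (37 % 15)
buf = 28 + depth
g = g + 34
step = 19 // (g // g)
if buf != 13:
    step = step + g * 34
    depth = depth + step // depth
step = emit(33)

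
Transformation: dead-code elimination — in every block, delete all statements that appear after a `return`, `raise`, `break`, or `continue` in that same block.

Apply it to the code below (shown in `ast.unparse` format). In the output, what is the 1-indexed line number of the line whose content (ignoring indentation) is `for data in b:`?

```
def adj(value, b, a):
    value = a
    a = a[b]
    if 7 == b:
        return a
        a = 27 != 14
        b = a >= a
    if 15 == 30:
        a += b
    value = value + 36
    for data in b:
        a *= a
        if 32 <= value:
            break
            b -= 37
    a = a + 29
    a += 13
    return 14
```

Transformed code:
def adj(value, b, a):
    value = a
    a = a[b]
    if 7 == b:
        return a
    if 15 == 30:
        a += b
    value = value + 36
    for data in b:
        a *= a
        if 32 <= value:
            break
    a = a + 29
    a += 13
    return 14

9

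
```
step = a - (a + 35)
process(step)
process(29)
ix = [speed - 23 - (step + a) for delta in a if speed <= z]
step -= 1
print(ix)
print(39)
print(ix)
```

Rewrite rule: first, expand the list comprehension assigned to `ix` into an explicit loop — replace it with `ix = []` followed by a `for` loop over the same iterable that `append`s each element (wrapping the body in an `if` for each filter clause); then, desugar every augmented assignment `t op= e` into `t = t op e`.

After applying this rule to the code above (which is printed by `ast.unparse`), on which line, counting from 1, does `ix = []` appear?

4

Transformed code:
step = a - (a + 35)
process(step)
process(29)
ix = []
for delta in a:
    if speed <= z:
        ix.append(speed - 23 - (step + a))
step = step - 1
print(ix)
print(39)
print(ix)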